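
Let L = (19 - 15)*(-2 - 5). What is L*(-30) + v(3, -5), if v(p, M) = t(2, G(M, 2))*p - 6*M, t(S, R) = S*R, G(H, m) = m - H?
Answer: 912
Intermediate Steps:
t(S, R) = R*S
v(p, M) = -6*M + p*(4 - 2*M) (v(p, M) = ((2 - M)*2)*p - 6*M = (4 - 2*M)*p - 6*M = p*(4 - 2*M) - 6*M = -6*M + p*(4 - 2*M))
L = -28 (L = 4*(-7) = -28)
L*(-30) + v(3, -5) = -28*(-30) + (-6*(-5) - 2*3*(-2 - 5)) = 840 + (30 - 2*3*(-7)) = 840 + (30 + 42) = 840 + 72 = 912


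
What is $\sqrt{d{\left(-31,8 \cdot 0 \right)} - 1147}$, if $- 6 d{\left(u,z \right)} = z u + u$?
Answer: $\frac{i \sqrt{41106}}{6} \approx 33.791 i$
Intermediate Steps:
$d{\left(u,z \right)} = - \frac{u}{6} - \frac{u z}{6}$ ($d{\left(u,z \right)} = - \frac{z u + u}{6} = - \frac{u z + u}{6} = - \frac{u + u z}{6} = - \frac{u}{6} - \frac{u z}{6}$)
$\sqrt{d{\left(-31,8 \cdot 0 \right)} - 1147} = \sqrt{\left(- \frac{1}{6}\right) \left(-31\right) \left(1 + 8 \cdot 0\right) - 1147} = \sqrt{\left(- \frac{1}{6}\right) \left(-31\right) \left(1 + 0\right) - 1147} = \sqrt{\left(- \frac{1}{6}\right) \left(-31\right) 1 - 1147} = \sqrt{\frac{31}{6} - 1147} = \sqrt{- \frac{6851}{6}} = \frac{i \sqrt{41106}}{6}$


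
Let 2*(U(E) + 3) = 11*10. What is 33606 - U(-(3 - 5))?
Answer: 33554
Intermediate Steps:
U(E) = 52 (U(E) = -3 + (11*10)/2 = -3 + (½)*110 = -3 + 55 = 52)
33606 - U(-(3 - 5)) = 33606 - 1*52 = 33606 - 52 = 33554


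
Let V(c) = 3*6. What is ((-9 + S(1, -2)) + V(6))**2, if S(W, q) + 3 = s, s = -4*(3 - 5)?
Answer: 196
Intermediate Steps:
V(c) = 18
s = 8 (s = -4*(-2) = 8)
S(W, q) = 5 (S(W, q) = -3 + 8 = 5)
((-9 + S(1, -2)) + V(6))**2 = ((-9 + 5) + 18)**2 = (-4 + 18)**2 = 14**2 = 196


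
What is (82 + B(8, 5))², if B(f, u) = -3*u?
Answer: 4489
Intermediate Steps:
(82 + B(8, 5))² = (82 - 3*5)² = (82 - 15)² = 67² = 4489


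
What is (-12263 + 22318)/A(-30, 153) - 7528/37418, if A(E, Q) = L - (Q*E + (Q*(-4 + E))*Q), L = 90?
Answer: -2825286709/14978163474 ≈ -0.18863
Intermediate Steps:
A(E, Q) = 90 - E*Q - Q**2*(-4 + E) (A(E, Q) = 90 - (Q*E + (Q*(-4 + E))*Q) = 90 - (E*Q + Q**2*(-4 + E)) = 90 + (-E*Q - Q**2*(-4 + E)) = 90 - E*Q - Q**2*(-4 + E))
(-12263 + 22318)/A(-30, 153) - 7528/37418 = (-12263 + 22318)/(90 + 4*153**2 - 1*(-30)*153 - 1*(-30)*153**2) - 7528/37418 = 10055/(90 + 4*23409 + 4590 - 1*(-30)*23409) - 7528*1/37418 = 10055/(90 + 93636 + 4590 + 702270) - 3764/18709 = 10055/800586 - 3764/18709 = -2825286709/14978163474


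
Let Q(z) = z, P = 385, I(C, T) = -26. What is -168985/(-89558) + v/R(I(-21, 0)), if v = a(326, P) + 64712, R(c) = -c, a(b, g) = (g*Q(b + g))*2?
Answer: 27415094583/1164254 ≈ 23547.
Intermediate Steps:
a(b, g) = 2*g*(b + g) (a(b, g) = (g*(b + g))*2 = 2*g*(b + g))
v = 612182 (v = 2*385*(326 + 385) + 64712 = 2*385*711 + 64712 = 547470 + 64712 = 612182)
-168985/(-89558) + v/R(I(-21, 0)) = -168985/(-89558) + 612182/((-1*(-26))) = -168985*(-1/89558) + 612182/26 = 168985/89558 + 612182*(1/26) = 168985/89558 + 306091/13 = 27415094583/1164254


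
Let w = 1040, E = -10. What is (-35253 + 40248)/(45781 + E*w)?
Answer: 4995/35381 ≈ 0.14118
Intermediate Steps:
(-35253 + 40248)/(45781 + E*w) = (-35253 + 40248)/(45781 - 10*1040) = 4995/(45781 - 10400) = 4995/35381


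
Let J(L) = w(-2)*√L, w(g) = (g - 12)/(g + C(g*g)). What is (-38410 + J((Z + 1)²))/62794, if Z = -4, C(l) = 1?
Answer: -19184/31397 ≈ -0.61101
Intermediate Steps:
w(g) = (-12 + g)/(1 + g) (w(g) = (g - 12)/(g + 1) = (-12 + g)/(1 + g))
J(L) = 14*√L (J(L) = ((-12 - 2)/(1 - 2))*√L = (-14/(-1))*√L = (-1*(-14))*√L = 14*√L)
(-38410 + J((Z + 1)²))/62794 = (-38410 + 14*√((-4 + 1)²))/62794 = (-38410 + 14*√((-3)²))*(1/62794) = (-38410 + 14*√9)*(1/62794) = (-38410 + 14*3)*(1/62794) = (-38410 + 42)*(1/62794) = -38368*1/62794 = -19184/31397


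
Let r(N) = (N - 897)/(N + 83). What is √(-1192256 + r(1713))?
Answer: 2*I*√60089977565/449 ≈ 1091.9*I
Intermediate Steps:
r(N) = (-897 + N)/(83 + N)
√(-1192256 + r(1713)) = √(-1192256 + (-897 + 1713)/(83 + 1713)) = √(-1192256 + 816/1796) = √(-1192256 + (1/1796)*816) = √(-1192256 + 204/449) = √(-535322740/449) = 2*I*√60089977565/449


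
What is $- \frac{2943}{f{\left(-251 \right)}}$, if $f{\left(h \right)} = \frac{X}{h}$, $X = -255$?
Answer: $- \frac{246231}{85} \approx -2896.8$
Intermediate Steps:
$f{\left(h \right)} = - \frac{255}{h}$
$- \frac{2943}{f{\left(-251 \right)}} = - \frac{2943}{\left(-255\right) \frac{1}{-251}} = - \frac{2943}{\left(-255\right) \left(- \frac{1}{251}\right)} = - \frac{2943}{\frac{255}{251}} = \left(-2943\right) \frac{251}{255} = - \frac{246231}{85}$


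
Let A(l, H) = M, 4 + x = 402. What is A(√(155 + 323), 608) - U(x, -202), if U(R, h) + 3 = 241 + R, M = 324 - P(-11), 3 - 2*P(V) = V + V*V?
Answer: -517/2 ≈ -258.50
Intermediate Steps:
x = 398 (x = -4 + 402 = 398)
P(V) = 3/2 - V/2 - V²/2 (P(V) = 3/2 - (V + V*V)/2 = 3/2 - (V + V²)/2 = 3/2 + (-V/2 - V²/2) = 3/2 - V/2 - V²/2)
M = 755/2 (M = 324 - (3/2 - ½*(-11) - ½*(-11)²) = 324 - (3/2 + 11/2 - ½*121) = 324 - (3/2 + 11/2 - 121/2) = 324 - 1*(-107/2) = 324 + 107/2 = 755/2 ≈ 377.50)
U(R, h) = 238 + R (U(R, h) = -3 + (241 + R) = 238 + R)
A(l, H) = 755/2
A(√(155 + 323), 608) - U(x, -202) = 755/2 - (238 + 398) = 755/2 - 1*636 = 755/2 - 636 = -517/2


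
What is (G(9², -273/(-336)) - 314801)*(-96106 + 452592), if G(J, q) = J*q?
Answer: -897589504409/8 ≈ -1.1220e+11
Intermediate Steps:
(G(9², -273/(-336)) - 314801)*(-96106 + 452592) = (9²*(-273/(-336)) - 314801)*(-96106 + 452592) = (81*(-273*(-1/336)) - 314801)*356486 = (81*(13/16) - 314801)*356486 = (1053/16 - 314801)*356486 = -5035763/16*356486 = -897589504409/8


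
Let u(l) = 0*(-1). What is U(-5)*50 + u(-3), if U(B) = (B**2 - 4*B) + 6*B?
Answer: 750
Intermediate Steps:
u(l) = 0
U(B) = B**2 + 2*B
U(-5)*50 + u(-3) = -5*(2 - 5)*50 + 0 = -5*(-3)*50 + 0 = 15*50 + 0 = 750 + 0 = 750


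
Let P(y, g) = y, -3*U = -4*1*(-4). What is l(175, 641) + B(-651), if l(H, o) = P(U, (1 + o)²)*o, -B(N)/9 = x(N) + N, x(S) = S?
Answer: 24898/3 ≈ 8299.3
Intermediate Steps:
U = -16/3 (U = -(-4*1)*(-4)/3 = -(-4)*(-4)/3 = -⅓*16 = -16/3 ≈ -5.3333)
B(N) = -18*N (B(N) = -9*(N + N) = -18*N)
l(H, o) = -16*o/3
l(175, 641) + B(-651) = -16/3*641 - 18*(-651) = -10256/3 + 11718 = 24898/3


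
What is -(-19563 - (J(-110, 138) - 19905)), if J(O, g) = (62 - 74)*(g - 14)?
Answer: -1830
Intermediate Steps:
J(O, g) = 168 - 12*g (J(O, g) = -12*(-14 + g) = 168 - 12*g)
-(-19563 - (J(-110, 138) - 19905)) = -(-19563 - ((168 - 12*138) - 19905)) = -(-19563 - ((168 - 1656) - 19905)) = -(-19563 - (-1488 - 19905)) = -(-19563 - 1*(-21393)) = -(-19563 + 21393) = -1*1830 = -1830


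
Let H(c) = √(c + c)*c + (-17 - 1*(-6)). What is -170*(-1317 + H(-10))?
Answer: 225760 + 3400*I*√5 ≈ 2.2576e+5 + 7602.6*I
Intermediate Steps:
H(c) = -11 + √2*c^(3/2) (H(c) = √(2*c)*c + (-17 + 6) = (√2*√c)*c - 11 = √2*c^(3/2) - 11 = -11 + √2*c^(3/2))
-170*(-1317 + H(-10)) = -170*(-1317 + (-11 + √2*(-10)^(3/2))) = -170*(-1317 + (-11 + √2*(-10*I*√10))) = -170*(-1317 + (-11 - 20*I*√5)) = -170*(-1328 - 20*I*√5) = 225760 + 3400*I*√5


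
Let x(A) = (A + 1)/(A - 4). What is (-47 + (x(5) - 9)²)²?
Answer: 1444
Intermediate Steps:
x(A) = (1 + A)/(-4 + A)
(-47 + (x(5) - 9)²)² = (-47 + ((1 + 5)/(-4 + 5) - 9)²)² = (-47 + (6/1 - 9)²)² = (-47 + (1*6 - 9)²)² = (-47 + (6 - 9)²)² = (-47 + (-3)²)² = (-47 + 9)² = (-38)² = 1444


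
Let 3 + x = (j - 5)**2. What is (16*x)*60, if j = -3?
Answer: 58560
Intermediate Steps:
x = 61 (x = -3 + (-3 - 5)**2 = -3 + (-8)**2 = -3 + 64 = 61)
(16*x)*60 = (16*61)*60 = 976*60 = 58560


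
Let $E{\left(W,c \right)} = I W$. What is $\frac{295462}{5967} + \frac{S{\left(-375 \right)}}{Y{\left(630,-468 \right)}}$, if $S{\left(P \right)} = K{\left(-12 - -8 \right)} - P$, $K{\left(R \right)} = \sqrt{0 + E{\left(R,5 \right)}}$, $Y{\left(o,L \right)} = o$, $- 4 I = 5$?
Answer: $\frac{4186193}{83538} + \frac{\sqrt{5}}{630} \approx 50.115$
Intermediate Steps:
$I = - \frac{5}{4}$ ($I = \left(- \frac{1}{4}\right) 5 = - \frac{5}{4} \approx -1.25$)
$E{\left(W,c \right)} = - \frac{5 W}{4}$
$K{\left(R \right)} = \frac{\sqrt{5} \sqrt{- R}}{2}$ ($K{\left(R \right)} = \sqrt{0 - \frac{5 R}{4}} = \sqrt{- \frac{5 R}{4}} = \frac{\sqrt{5} \sqrt{- R}}{2}$)
$S{\left(P \right)} = \sqrt{5} - P$ ($S{\left(P \right)} = \frac{\sqrt{5} \sqrt{- (-12 - -8)}}{2} - P = \frac{\sqrt{5} \sqrt{- (-12 + 8)}}{2} - P = \frac{\sqrt{5} \sqrt{\left(-1\right) \left(-4\right)}}{2} - P = \frac{\sqrt{5} \sqrt{4}}{2} - P = \frac{1}{2} \sqrt{5} \cdot 2 - P = \sqrt{5} - P$)
$\frac{295462}{5967} + \frac{S{\left(-375 \right)}}{Y{\left(630,-468 \right)}} = \frac{295462}{5967} + \frac{\sqrt{5} - -375}{630} = 295462 \cdot \frac{1}{5967} + \left(\sqrt{5} + 375\right) \frac{1}{630} = \frac{295462}{5967} + \left(375 + \sqrt{5}\right) \frac{1}{630} = \frac{295462}{5967} + \left(\frac{25}{42} + \frac{\sqrt{5}}{630}\right) = \frac{4186193}{83538} + \frac{\sqrt{5}}{630}$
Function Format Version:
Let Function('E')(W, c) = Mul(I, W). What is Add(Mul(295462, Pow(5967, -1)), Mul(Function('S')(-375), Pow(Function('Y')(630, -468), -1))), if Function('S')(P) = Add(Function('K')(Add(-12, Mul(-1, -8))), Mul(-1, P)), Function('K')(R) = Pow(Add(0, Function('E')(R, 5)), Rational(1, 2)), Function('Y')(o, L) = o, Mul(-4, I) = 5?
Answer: Add(Rational(4186193, 83538), Mul(Rational(1, 630), Pow(5, Rational(1, 2)))) ≈ 50.115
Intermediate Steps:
I = Rational(-5, 4) (I = Mul(Rational(-1, 4), 5) = Rational(-5, 4) ≈ -1.2500)
Function('E')(W, c) = Mul(Rational(-5, 4), W)
Function('K')(R) = Mul(Rational(1, 2), Pow(5, Rational(1, 2)), Pow(Mul(-1, R), Rational(1, 2))) (Function('K')(R) = Pow(Add(0, Mul(Rational(-5, 4), R)), Rational(1, 2)) = Pow(Mul(Rational(-5, 4), R), Rational(1, 2)) = Mul(Rational(1, 2), Pow(5, Rational(1, 2)), Pow(Mul(-1, R), Rational(1, 2))))
Function('S')(P) = Add(Pow(5, Rational(1, 2)), Mul(-1, P)) (Function('S')(P) = Add(Mul(Rational(1, 2), Pow(5, Rational(1, 2)), Pow(Mul(-1, Add(-12, Mul(-1, -8))), Rational(1, 2))), Mul(-1, P)) = Add(Mul(Rational(1, 2), Pow(5, Rational(1, 2)), Pow(Mul(-1, Add(-12, 8)), Rational(1, 2))), Mul(-1, P)) = Add(Mul(Rational(1, 2), Pow(5, Rational(1, 2)), Pow(Mul(-1, -4), Rational(1, 2))), Mul(-1, P)) = Add(Mul(Rational(1, 2), Pow(5, Rational(1, 2)), Pow(4, Rational(1, 2))), Mul(-1, P)) = Add(Mul(Rational(1, 2), Pow(5, Rational(1, 2)), 2), Mul(-1, P)) = Add(Pow(5, Rational(1, 2)), Mul(-1, P)))
Add(Mul(295462, Pow(5967, -1)), Mul(Function('S')(-375), Pow(Function('Y')(630, -468), -1))) = Add(Mul(295462, Pow(5967, -1)), Mul(Add(Pow(5, Rational(1, 2)), Mul(-1, -375)), Pow(630, -1))) = Add(Mul(295462, Rational(1, 5967)), Mul(Add(Pow(5, Rational(1, 2)), 375), Rational(1, 630))) = Add(Rational(295462, 5967), Mul(Add(375, Pow(5, Rational(1, 2))), Rational(1, 630))) = Add(Rational(295462, 5967), Add(Rational(25, 42), Mul(Rational(1, 630), Pow(5, Rational(1, 2))))) = Add(Rational(4186193, 83538), Mul(Rational(1, 630), Pow(5, Rational(1, 2))))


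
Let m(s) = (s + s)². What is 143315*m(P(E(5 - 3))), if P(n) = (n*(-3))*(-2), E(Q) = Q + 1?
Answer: 185736240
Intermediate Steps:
E(Q) = 1 + Q
P(n) = 6*n (P(n) = -3*n*(-2) = 6*n)
m(s) = 4*s² (m(s) = (2*s)² = 4*s²)
143315*m(P(E(5 - 3))) = 143315*(4*(6*(1 + (5 - 3)))²) = 143315*(4*(6*(1 + 2))²) = 143315*(4*(6*3)²) = 143315*(4*18²) = 143315*(4*324) = 143315*1296 = 185736240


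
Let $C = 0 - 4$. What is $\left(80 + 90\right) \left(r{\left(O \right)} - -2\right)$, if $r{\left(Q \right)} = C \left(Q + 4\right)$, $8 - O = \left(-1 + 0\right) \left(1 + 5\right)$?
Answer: $-11900$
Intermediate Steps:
$O = 14$ ($O = 8 - \left(-1 + 0\right) \left(1 + 5\right) = 8 - \left(-1\right) 6 = 8 - -6 = 8 + 6 = 14$)
$C = -4$ ($C = 0 - 4 = -4$)
$r{\left(Q \right)} = -16 - 4 Q$ ($r{\left(Q \right)} = - 4 \left(Q + 4\right) = - 4 \left(4 + Q\right) = -16 - 4 Q$)
$\left(80 + 90\right) \left(r{\left(O \right)} - -2\right) = \left(80 + 90\right) \left(\left(-16 - 56\right) - -2\right) = 170 \left(\left(-16 - 56\right) + 2\right) = 170 \left(-72 + 2\right) = 170 \left(-70\right) = -11900$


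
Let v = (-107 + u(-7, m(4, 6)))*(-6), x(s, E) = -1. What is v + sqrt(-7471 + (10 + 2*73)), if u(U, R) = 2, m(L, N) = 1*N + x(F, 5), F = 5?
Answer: 630 + I*sqrt(7315) ≈ 630.0 + 85.528*I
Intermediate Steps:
m(L, N) = -1 + N (m(L, N) = 1*N - 1 = N - 1 = -1 + N)
v = 630 (v = (-107 + 2)*(-6) = -105*(-6) = 630)
v + sqrt(-7471 + (10 + 2*73)) = 630 + sqrt(-7471 + (10 + 2*73)) = 630 + sqrt(-7471 + (10 + 146)) = 630 + sqrt(-7471 + 156) = 630 + sqrt(-7315) = 630 + I*sqrt(7315)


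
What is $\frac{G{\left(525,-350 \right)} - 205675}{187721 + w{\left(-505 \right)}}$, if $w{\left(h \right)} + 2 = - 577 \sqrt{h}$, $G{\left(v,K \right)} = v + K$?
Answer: $- \frac{19288127250}{17703276053} - \frac{59286750 i \sqrt{505}}{17703276053} \approx -1.0895 - 0.075258 i$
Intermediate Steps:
$G{\left(v,K \right)} = K + v$
$w{\left(h \right)} = -2 - 577 \sqrt{h}$
$\frac{G{\left(525,-350 \right)} - 205675}{187721 + w{\left(-505 \right)}} = \frac{\left(-350 + 525\right) - 205675}{187721 - \left(2 + 577 \sqrt{-505}\right)} = \frac{175 - 205675}{187721 - \left(2 + 577 i \sqrt{505}\right)} = - \frac{205500}{187721 - \left(2 + 577 i \sqrt{505}\right)} = - \frac{205500}{187719 - 577 i \sqrt{505}}$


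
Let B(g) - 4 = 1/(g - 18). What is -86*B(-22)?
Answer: -6837/20 ≈ -341.85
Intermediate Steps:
B(g) = 4 + 1/(-18 + g) (B(g) = 4 + 1/(g - 18) = 4 + 1/(-18 + g))
-86*B(-22) = -86*(-71 + 4*(-22))/(-18 - 22) = -86*(-71 - 88)/(-40) = -(-43)*(-159)/20 = -86*159/40 = -6837/20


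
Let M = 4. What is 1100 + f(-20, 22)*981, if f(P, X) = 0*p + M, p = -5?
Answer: 5024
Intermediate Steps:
f(P, X) = 4 (f(P, X) = 0*(-5) + 4 = 0 + 4 = 4)
1100 + f(-20, 22)*981 = 1100 + 4*981 = 1100 + 3924 = 5024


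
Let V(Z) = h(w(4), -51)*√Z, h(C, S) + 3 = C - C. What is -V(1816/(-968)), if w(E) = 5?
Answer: 3*I*√227/11 ≈ 4.1091*I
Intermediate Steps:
h(C, S) = -3 (h(C, S) = -3 + (C - C) = -3 + 0 = -3)
V(Z) = -3*√Z
-V(1816/(-968)) = -(-3)*√(1816/(-968)) = -(-3)*√(1816*(-1/968)) = -(-3)*√(-227/121) = -(-3)*I*√227/11 = 3*I*√227/11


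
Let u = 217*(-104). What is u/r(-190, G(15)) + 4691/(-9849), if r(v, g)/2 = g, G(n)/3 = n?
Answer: -37115737/147735 ≈ -251.23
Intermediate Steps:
G(n) = 3*n
u = -22568
r(v, g) = 2*g
u/r(-190, G(15)) + 4691/(-9849) = -22568/(2*(3*15)) + 4691/(-9849) = -22568/(2*45) + 4691*(-1/9849) = -22568/90 - 4691/9849 = -22568*1/90 - 4691/9849 = -11284/45 - 4691/9849 = -37115737/147735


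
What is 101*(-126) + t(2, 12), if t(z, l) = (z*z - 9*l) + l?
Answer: -12818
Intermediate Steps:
t(z, l) = z² - 8*l (t(z, l) = (z² - 9*l) + l = z² - 8*l)
101*(-126) + t(2, 12) = 101*(-126) + (2² - 8*12) = -12726 + (4 - 96) = -12726 - 92 = -12818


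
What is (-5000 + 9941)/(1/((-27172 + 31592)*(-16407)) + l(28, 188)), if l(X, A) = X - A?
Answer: -358316082540/11603030401 ≈ -30.881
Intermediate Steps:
(-5000 + 9941)/(1/((-27172 + 31592)*(-16407)) + l(28, 188)) = (-5000 + 9941)/(1/((-27172 + 31592)*(-16407)) + (28 - 1*188)) = 4941/(-1/16407/4420 + (28 - 188)) = 4941/((1/4420)*(-1/16407) - 160) = 4941/(-1/72518940 - 160) = 4941/(-11603030401/72518940) = 4941*(-72518940/11603030401) = -358316082540/11603030401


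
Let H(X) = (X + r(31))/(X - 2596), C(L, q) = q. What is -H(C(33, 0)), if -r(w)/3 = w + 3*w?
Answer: -93/649 ≈ -0.14330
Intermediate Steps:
r(w) = -12*w (r(w) = -3*(w + 3*w) = -12*w)
H(X) = (-372 + X)/(-2596 + X) (H(X) = (X - 12*31)/(X - 2596) = (X - 372)/(-2596 + X) = (-372 + X)/(-2596 + X))
-H(C(33, 0)) = -(-372 + 0)/(-2596 + 0) = -(-372)/(-2596) = -(-1)*(-372)/2596 = -1*93/649 = -93/649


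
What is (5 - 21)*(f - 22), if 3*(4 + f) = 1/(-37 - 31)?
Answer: 21220/51 ≈ 416.08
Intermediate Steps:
f = -817/204 (f = -4 + 1/(3*(-37 - 31)) = -4 + (⅓)/(-68) = -4 + (⅓)*(-1/68) = -4 - 1/204 = -817/204 ≈ -4.0049)
(5 - 21)*(f - 22) = (5 - 21)*(-817/204 - 22) = -16*(-5305/204) = 21220/51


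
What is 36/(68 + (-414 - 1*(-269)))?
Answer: -36/77 ≈ -0.46753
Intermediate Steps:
36/(68 + (-414 - 1*(-269))) = 36/(68 + (-414 + 269)) = 36/(68 - 145) = 36/(-77) = 36*(-1/77) = -36/77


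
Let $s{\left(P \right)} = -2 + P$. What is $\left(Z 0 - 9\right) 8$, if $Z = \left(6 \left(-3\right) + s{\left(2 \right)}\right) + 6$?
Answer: $-72$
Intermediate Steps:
$Z = -12$ ($Z = \left(6 \left(-3\right) + \left(-2 + 2\right)\right) + 6 = \left(-18 + 0\right) + 6 = -18 + 6 = -12$)
$\left(Z 0 - 9\right) 8 = \left(\left(-12\right) 0 - 9\right) 8 = \left(0 - 9\right) 8 = \left(-9\right) 8 = -72$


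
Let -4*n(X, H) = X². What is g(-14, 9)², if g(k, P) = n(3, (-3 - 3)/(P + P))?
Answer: 81/16 ≈ 5.0625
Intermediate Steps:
n(X, H) = -X²/4
g(k, P) = -9/4 (g(k, P) = -¼*3² = -¼*9 = -9/4)
g(-14, 9)² = (-9/4)² = 81/16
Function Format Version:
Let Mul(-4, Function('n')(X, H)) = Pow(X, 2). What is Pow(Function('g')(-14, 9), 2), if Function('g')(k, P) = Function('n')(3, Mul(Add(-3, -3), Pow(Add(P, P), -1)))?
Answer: Rational(81, 16) ≈ 5.0625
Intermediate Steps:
Function('n')(X, H) = Mul(Rational(-1, 4), Pow(X, 2))
Function('g')(k, P) = Rational(-9, 4) (Function('g')(k, P) = Mul(Rational(-1, 4), Pow(3, 2)) = Mul(Rational(-1, 4), 9) = Rational(-9, 4))
Pow(Function('g')(-14, 9), 2) = Pow(Rational(-9, 4), 2) = Rational(81, 16)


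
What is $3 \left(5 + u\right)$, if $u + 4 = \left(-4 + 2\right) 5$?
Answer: $-27$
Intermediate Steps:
$u = -14$ ($u = -4 + \left(-4 + 2\right) 5 = -4 - 10 = -14$)
$3 \left(5 + u\right) = 3 \left(5 - 14\right) = 3 \left(-9\right) = -27$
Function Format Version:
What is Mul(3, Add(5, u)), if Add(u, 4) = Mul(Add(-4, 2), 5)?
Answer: -27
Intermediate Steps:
u = -14 (u = Add(-4, Mul(Add(-4, 2), 5)) = Add(-4, Mul(-2, 5)) = Add(-4, -10) = -14)
Mul(3, Add(5, u)) = Mul(3, Add(5, -14)) = Mul(3, -9) = -27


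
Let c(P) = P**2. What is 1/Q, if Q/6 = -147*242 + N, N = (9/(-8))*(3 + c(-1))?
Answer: -1/213471 ≈ -4.6845e-6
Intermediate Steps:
N = -9/2 (N = (9/(-8))*(3 + (-1)**2) = (9*(-1/8))*(3 + 1) = -9/8*4 = -9/2 ≈ -4.5000)
Q = -213471 (Q = 6*(-147*242 - 9/2) = 6*(-35574 - 9/2) = 6*(-71157/2) = -213471)
1/Q = 1/(-213471) = -1/213471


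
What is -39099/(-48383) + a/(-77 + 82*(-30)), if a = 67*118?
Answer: -4802065/2080469 ≈ -2.3082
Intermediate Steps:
a = 7906
-39099/(-48383) + a/(-77 + 82*(-30)) = -39099/(-48383) + 7906/(-77 + 82*(-30)) = -39099*(-1/48383) + 7906/(-77 - 2460) = 39099/48383 + 7906/(-2537) = 39099/48383 + 7906*(-1/2537) = 39099/48383 - 134/43 = -4802065/2080469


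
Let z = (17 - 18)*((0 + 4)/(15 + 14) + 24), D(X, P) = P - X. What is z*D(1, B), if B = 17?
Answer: -11200/29 ≈ -386.21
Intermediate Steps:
z = -700/29 (z = -(4/29 + 24) = -1*700/29 = -700/29 ≈ -24.138)
z*D(1, B) = -700*(17 - 1*1)/29 = -700*(17 - 1)/29 = -700/29*16 = -11200/29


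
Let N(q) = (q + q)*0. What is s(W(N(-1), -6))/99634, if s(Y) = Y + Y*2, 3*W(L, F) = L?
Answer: 0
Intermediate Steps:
N(q) = 0 (N(q) = (2*q)*0 = 0)
W(L, F) = L/3
s(Y) = 3*Y (s(Y) = Y + 2*Y = 3*Y)
s(W(N(-1), -6))/99634 = (3*((1/3)*0))/99634 = (3*0)*(1/99634) = 0*(1/99634) = 0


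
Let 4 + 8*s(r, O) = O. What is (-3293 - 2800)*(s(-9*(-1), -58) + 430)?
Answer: -10291077/4 ≈ -2.5728e+6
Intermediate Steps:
s(r, O) = -1/2 + O/8
(-3293 - 2800)*(s(-9*(-1), -58) + 430) = (-3293 - 2800)*((-1/2 + (1/8)*(-58)) + 430) = -6093*((-1/2 - 29/4) + 430) = -6093*(-31/4 + 430) = -6093*1689/4 = -10291077/4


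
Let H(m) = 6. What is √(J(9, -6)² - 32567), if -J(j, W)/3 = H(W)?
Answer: I*√32243 ≈ 179.56*I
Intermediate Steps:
J(j, W) = -18 (J(j, W) = -3*6 = -18)
√(J(9, -6)² - 32567) = √((-18)² - 32567) = √(324 - 32567) = √(-32243) = I*√32243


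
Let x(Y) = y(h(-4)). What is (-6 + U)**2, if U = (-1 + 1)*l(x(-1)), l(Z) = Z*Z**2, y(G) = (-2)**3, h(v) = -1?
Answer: 36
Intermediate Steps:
y(G) = -8
x(Y) = -8
l(Z) = Z**3
U = 0 (U = (-1 + 1)*(-8)**3 = 0*(-512) = 0)
(-6 + U)**2 = (-6 + 0)**2 = (-6)**2 = 36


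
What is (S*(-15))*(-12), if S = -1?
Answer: -180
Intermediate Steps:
(S*(-15))*(-12) = -1*(-15)*(-12) = 15*(-12) = -180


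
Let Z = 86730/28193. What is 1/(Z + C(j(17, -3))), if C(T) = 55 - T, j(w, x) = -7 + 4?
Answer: 28193/1721924 ≈ 0.016373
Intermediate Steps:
j(w, x) = -3
Z = 86730/28193 (Z = 86730*(1/28193) = 86730/28193 ≈ 3.0763)
1/(Z + C(j(17, -3))) = 1/(86730/28193 + (55 - 1*(-3))) = 1/(86730/28193 + (55 + 3)) = 1/(86730/28193 + 58) = 1/(1721924/28193) = 28193/1721924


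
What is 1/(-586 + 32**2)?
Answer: 1/438 ≈ 0.0022831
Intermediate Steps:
1/(-586 + 32**2) = 1/(-586 + 1024) = 1/438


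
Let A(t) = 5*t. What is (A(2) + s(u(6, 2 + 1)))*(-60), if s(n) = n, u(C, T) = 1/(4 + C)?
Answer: -606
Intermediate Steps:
(A(2) + s(u(6, 2 + 1)))*(-60) = (5*2 + 1/(4 + 6))*(-60) = (10 + 1/10)*(-60) = (101/10)*(-60) = -606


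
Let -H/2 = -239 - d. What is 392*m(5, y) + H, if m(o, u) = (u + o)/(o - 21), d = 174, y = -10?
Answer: 1897/2 ≈ 948.50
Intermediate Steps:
H = 826 (H = -2*(-239 - 1*174) = -2*(-239 - 174) = -2*(-413) = 826)
m(o, u) = (o + u)/(-21 + o)
392*m(5, y) + H = 392*((5 - 10)/(-21 + 5)) + 826 = 392*(-5/(-16)) + 826 = 392*(-1/16*(-5)) + 826 = 392*(5/16) + 826 = 245/2 + 826 = 1897/2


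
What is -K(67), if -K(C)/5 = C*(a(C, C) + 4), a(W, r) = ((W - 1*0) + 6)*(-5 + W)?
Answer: 1517550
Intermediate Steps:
a(W, r) = (-5 + W)*(6 + W) (a(W, r) = ((W + 0) + 6)*(-5 + W) = (W + 6)*(-5 + W) = (6 + W)*(-5 + W) = (-5 + W)*(6 + W))
K(C) = -5*C*(-26 + C + C²) (K(C) = -5*C*((-30 + C + C²) + 4) = -5*C*(-26 + C + C²))
-K(67) = -5*67*(26 - 1*67 - 1*67²) = -5*67*(26 - 67 - 1*4489) = -5*67*(26 - 67 - 4489) = -5*67*(-4530) = -1*(-1517550) = 1517550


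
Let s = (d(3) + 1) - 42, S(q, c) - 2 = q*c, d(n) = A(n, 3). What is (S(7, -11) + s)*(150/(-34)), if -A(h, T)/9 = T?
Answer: 10725/17 ≈ 630.88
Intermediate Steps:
A(h, T) = -9*T
d(n) = -27 (d(n) = -9*3 = -27)
S(q, c) = 2 + c*q (S(q, c) = 2 + q*c = 2 + c*q)
s = -68 (s = (-27 + 1) - 42 = -26 - 42 = -68)
(S(7, -11) + s)*(150/(-34)) = ((2 - 11*7) - 68)*(150/(-34)) = ((2 - 77) - 68)*(150*(-1/34)) = (-75 - 68)*(-75/17) = -143*(-75/17) = 10725/17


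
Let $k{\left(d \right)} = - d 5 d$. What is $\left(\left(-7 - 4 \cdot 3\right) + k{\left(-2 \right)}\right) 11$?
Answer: $-429$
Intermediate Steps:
$k{\left(d \right)} = - 5 d^{2}$ ($k{\left(d \right)} = - 5 d d = - 5 d^{2}$)
$\left(\left(-7 - 4 \cdot 3\right) + k{\left(-2 \right)}\right) 11 = \left(\left(-7 - 4 \cdot 3\right) - 5 \left(-2\right)^{2}\right) 11 = \left(\left(-7 - 12\right) - 20\right) 11 = \left(-19 - 20\right) 11 = \left(-39\right) 11 = -429$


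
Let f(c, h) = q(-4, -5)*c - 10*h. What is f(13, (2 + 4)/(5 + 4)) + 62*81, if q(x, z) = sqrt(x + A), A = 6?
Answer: 15046/3 + 13*sqrt(2) ≈ 5033.7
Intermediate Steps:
q(x, z) = sqrt(6 + x) (q(x, z) = sqrt(x + 6) = sqrt(6 + x))
f(c, h) = -10*h + c*sqrt(2) (f(c, h) = sqrt(6 - 4)*c - 10*h = sqrt(2)*c - 10*h = c*sqrt(2) - 10*h = -10*h + c*sqrt(2))
f(13, (2 + 4)/(5 + 4)) + 62*81 = (-10*(2 + 4)/(5 + 4) + 13*sqrt(2)) + 62*81 = (-60/9 + 13*sqrt(2)) + 5022 = (-10*2/3 + 13*sqrt(2)) + 5022 = (-20/3 + 13*sqrt(2)) + 5022 = 15046/3 + 13*sqrt(2)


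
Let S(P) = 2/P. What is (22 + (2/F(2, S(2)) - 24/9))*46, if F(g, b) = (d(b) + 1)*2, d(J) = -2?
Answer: 2530/3 ≈ 843.33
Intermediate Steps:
F(g, b) = -2 (F(g, b) = (-2 + 1)*2 = -1*2 = -2)
(22 + (2/F(2, S(2)) - 24/9))*46 = (22 + (2/(-2) - 24/9))*46 = (22 + (2*(-½) - 24*⅑))*46 = (22 + (-1 - 8/3))*46 = (22 - 11/3)*46 = (55/3)*46 = 2530/3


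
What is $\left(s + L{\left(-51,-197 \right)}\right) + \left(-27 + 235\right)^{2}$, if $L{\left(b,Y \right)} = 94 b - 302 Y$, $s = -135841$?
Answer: $-37877$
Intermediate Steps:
$L{\left(b,Y \right)} = - 302 Y + 94 b$
$\left(s + L{\left(-51,-197 \right)}\right) + \left(-27 + 235\right)^{2} = \left(-135841 + \left(\left(-302\right) \left(-197\right) + 94 \left(-51\right)\right)\right) + \left(-27 + 235\right)^{2} = \left(-135841 + \left(59494 - 4794\right)\right) + 208^{2} = \left(-135841 + 54700\right) + 43264 = -81141 + 43264 = -37877$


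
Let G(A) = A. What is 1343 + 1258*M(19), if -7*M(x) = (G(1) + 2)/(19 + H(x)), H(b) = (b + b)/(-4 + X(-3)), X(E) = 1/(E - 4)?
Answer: 856613/665 ≈ 1288.1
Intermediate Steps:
X(E) = 1/(-4 + E)
H(b) = -14*b/29 (H(b) = (b + b)/(-4 + 1/(-4 - 3)) = (2*b)/(-4 + 1/(-7)) = (2*b)/(-4 - 1/7) = (2*b)/(-29/7) = (2*b)*(-7/29) = -14*b/29)
M(x) = -3/(7*(19 - 14*x/29)) (M(x) = -(1 + 2)/(7*(19 - 14*x/29)) = -3/(7*(19 - 14*x/29)))
1343 + 1258*M(19) = 1343 + 1258*(87/(7*(-551 + 14*19))) = 1343 + 1258*(87/(7*(-551 + 266))) = 1343 + 1258*((87/7)/(-285)) = 1343 + 1258*((87/7)*(-1/285)) = 1343 + 1258*(-29/665) = 1343 - 36482/665 = 856613/665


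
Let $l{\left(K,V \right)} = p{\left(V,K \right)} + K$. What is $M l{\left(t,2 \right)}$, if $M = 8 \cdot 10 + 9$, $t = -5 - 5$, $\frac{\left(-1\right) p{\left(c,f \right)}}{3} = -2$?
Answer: $-356$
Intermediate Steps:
$p{\left(c,f \right)} = 6$ ($p{\left(c,f \right)} = \left(-3\right) \left(-2\right) = 6$)
$t = -10$
$l{\left(K,V \right)} = 6 + K$
$M = 89$ ($M = 80 + 9 = 89$)
$M l{\left(t,2 \right)} = 89 \left(6 - 10\right) = 89 \left(-4\right) = -356$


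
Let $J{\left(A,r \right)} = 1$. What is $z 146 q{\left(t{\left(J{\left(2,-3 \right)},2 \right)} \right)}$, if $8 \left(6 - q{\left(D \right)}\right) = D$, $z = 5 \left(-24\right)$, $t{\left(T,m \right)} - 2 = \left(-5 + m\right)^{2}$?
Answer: $-81030$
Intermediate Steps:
$t{\left(T,m \right)} = 2 + \left(-5 + m\right)^{2}$
$z = -120$
$q{\left(D \right)} = 6 - \frac{D}{8}$
$z 146 q{\left(t{\left(J{\left(2,-3 \right)},2 \right)} \right)} = \left(-120\right) 146 \left(6 - \frac{2 + \left(-5 + 2\right)^{2}}{8}\right) = - 17520 \left(6 - \frac{2 + \left(-3\right)^{2}}{8}\right) = - 17520 \left(6 - \frac{2 + 9}{8}\right) = - 17520 \left(6 - \frac{11}{8}\right) = \left(-17520\right) \frac{37}{8} = -81030$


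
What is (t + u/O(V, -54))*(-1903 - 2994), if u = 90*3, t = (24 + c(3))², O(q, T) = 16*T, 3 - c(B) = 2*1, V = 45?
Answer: -48945515/16 ≈ -3.0591e+6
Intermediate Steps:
c(B) = 1 (c(B) = 3 - 2 = 1)
t = 625 (t = (24 + 1)² = 25² = 625)
u = 270
(t + u/O(V, -54))*(-1903 - 2994) = (625 + 270/((16*(-54))))*(-1903 - 2994) = (625 + 270/(-864))*(-4897) = (625 + 270*(-1/864))*(-4897) = (625 - 5/16)*(-4897) = (9995/16)*(-4897) = -48945515/16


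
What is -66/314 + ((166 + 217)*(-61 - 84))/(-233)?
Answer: 8711306/36581 ≈ 238.14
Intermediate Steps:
-66/314 + ((166 + 217)*(-61 - 84))/(-233) = -66*1/314 + (383*(-145))*(-1/233) = -33/157 - 55535*(-1/233) = -33/157 + 55535/233 = 8711306/36581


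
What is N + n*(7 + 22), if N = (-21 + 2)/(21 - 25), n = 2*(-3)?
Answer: -677/4 ≈ -169.25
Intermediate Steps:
n = -6
N = 19/4 (N = -19/(-4) = -19*(-1/4) = 19/4 ≈ 4.7500)
N + n*(7 + 22) = 19/4 - 6*(7 + 22) = 19/4 - 6*29 = 19/4 - 174 = -677/4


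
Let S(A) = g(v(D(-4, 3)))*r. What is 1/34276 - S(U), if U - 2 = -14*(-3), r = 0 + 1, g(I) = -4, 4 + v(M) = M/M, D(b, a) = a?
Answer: 137105/34276 ≈ 4.0000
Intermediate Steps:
v(M) = -3 (v(M) = -4 + M/M = -4 + 1 = -3)
r = 1
U = 44 (U = 2 - 14*(-3) = 2 + 42 = 44)
S(A) = -4 (S(A) = -4*1 = -4)
1/34276 - S(U) = 1/34276 - 1*(-4) = 1/34276 + 4 = 137105/34276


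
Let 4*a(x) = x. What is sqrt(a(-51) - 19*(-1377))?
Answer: sqrt(104601)/2 ≈ 161.71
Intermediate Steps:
a(x) = x/4
sqrt(a(-51) - 19*(-1377)) = sqrt((1/4)*(-51) - 19*(-1377)) = sqrt(-51/4 + 26163) = sqrt(104601/4) = sqrt(104601)/2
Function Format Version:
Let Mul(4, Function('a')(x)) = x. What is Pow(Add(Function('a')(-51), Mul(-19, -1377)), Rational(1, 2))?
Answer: Mul(Rational(1, 2), Pow(104601, Rational(1, 2))) ≈ 161.71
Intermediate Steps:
Function('a')(x) = Mul(Rational(1, 4), x)
Pow(Add(Function('a')(-51), Mul(-19, -1377)), Rational(1, 2)) = Pow(Add(Mul(Rational(1, 4), -51), Mul(-19, -1377)), Rational(1, 2)) = Pow(Add(Rational(-51, 4), 26163), Rational(1, 2)) = Pow(Rational(104601, 4), Rational(1, 2)) = Mul(Rational(1, 2), Pow(104601, Rational(1, 2)))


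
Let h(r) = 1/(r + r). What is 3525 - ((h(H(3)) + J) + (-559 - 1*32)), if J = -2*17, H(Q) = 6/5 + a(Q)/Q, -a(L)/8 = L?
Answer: 282205/68 ≈ 4150.1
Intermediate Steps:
a(L) = -8*L
H(Q) = -34/5 (H(Q) = 6/5 + (-8*Q)/Q = 6*(⅕) - 8 = 6/5 - 8 = -34/5)
h(r) = 1/(2*r)
J = -34
3525 - ((h(H(3)) + J) + (-559 - 1*32)) = 3525 - ((1/(2*(-34/5)) - 34) + (-559 - 1*32)) = 3525 - (((½)*(-5/34) - 34) + (-559 - 32)) = 3525 - ((-5/68 - 34) - 591) = 3525 - (-2317/68 - 591) = 3525 - 1*(-42505/68) = 3525 + 42505/68 = 282205/68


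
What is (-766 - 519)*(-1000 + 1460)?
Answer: -591100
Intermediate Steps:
(-766 - 519)*(-1000 + 1460) = -1285*460 = -591100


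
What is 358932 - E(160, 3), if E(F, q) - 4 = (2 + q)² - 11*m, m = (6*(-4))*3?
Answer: 358111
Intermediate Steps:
m = -72 (m = -24*3 = -72)
E(F, q) = 796 + (2 + q)² (E(F, q) = 4 + ((2 + q)² - 11*(-72)) = 4 + ((2 + q)² + 792) = 4 + (792 + (2 + q)²) = 796 + (2 + q)²)
358932 - E(160, 3) = 358932 - (796 + (2 + 3)²) = 358932 - (796 + 5²) = 358932 - (796 + 25) = 358932 - 1*821 = 358932 - 821 = 358111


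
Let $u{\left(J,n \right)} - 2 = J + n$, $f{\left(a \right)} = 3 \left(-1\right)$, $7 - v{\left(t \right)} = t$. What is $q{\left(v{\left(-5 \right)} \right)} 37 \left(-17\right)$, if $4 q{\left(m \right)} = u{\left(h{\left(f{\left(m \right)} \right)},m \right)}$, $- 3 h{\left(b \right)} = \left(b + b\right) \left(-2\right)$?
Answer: $- \frac{3145}{2} \approx -1572.5$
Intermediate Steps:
$v{\left(t \right)} = 7 - t$
$f{\left(a \right)} = -3$
$h{\left(b \right)} = \frac{4 b}{3}$ ($h{\left(b \right)} = - \frac{\left(b + b\right) \left(-2\right)}{3} = - \frac{2 b \left(-2\right)}{3} = - \frac{\left(-4\right) b}{3} = \frac{4 b}{3}$)
$u{\left(J,n \right)} = 2 + J + n$ ($u{\left(J,n \right)} = 2 + \left(J + n\right) = 2 + J + n$)
$q{\left(m \right)} = - \frac{1}{2} + \frac{m}{4}$ ($q{\left(m \right)} = \frac{2 + \frac{4}{3} \left(-3\right) + m}{4} = \frac{2 - 4 + m}{4} = \frac{-2 + m}{4} = - \frac{1}{2} + \frac{m}{4}$)
$q{\left(v{\left(-5 \right)} \right)} 37 \left(-17\right) = \left(- \frac{1}{2} + \frac{7 - -5}{4}\right) 37 \left(-17\right) = \left(- \frac{1}{2} + \frac{7 + 5}{4}\right) 37 \left(-17\right) = \left(- \frac{1}{2} + \frac{1}{4} \cdot 12\right) 37 \left(-17\right) = \left(- \frac{1}{2} + 3\right) 37 \left(-17\right) = \frac{5}{2} \cdot 37 \left(-17\right) = \frac{185}{2} \left(-17\right) = - \frac{3145}{2}$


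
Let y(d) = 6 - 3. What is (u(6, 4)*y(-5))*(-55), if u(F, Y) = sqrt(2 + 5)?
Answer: -165*sqrt(7) ≈ -436.55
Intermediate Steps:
y(d) = 3
u(F, Y) = sqrt(7)
(u(6, 4)*y(-5))*(-55) = (sqrt(7)*3)*(-55) = (3*sqrt(7))*(-55) = -165*sqrt(7)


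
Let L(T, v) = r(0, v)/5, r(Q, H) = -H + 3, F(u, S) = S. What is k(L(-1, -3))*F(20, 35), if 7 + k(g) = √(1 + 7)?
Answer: -245 + 70*√2 ≈ -146.01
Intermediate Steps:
r(Q, H) = 3 - H
L(T, v) = ⅗ - v/5 (L(T, v) = (3 - v)/5 = (3 - v)*(⅕) = ⅗ - v/5)
k(g) = -7 + 2*√2 (k(g) = -7 + √(1 + 7) = -7 + √8 = -7 + 2*√2)
k(L(-1, -3))*F(20, 35) = (-7 + 2*√2)*35 = -245 + 70*√2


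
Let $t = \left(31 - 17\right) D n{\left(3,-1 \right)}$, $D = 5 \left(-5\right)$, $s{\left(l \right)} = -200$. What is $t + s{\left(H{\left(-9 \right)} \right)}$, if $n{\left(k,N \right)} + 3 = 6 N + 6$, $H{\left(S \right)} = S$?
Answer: $850$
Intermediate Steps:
$n{\left(k,N \right)} = 3 + 6 N$ ($n{\left(k,N \right)} = -3 + \left(6 N + 6\right) = -3 + \left(6 + 6 N\right) = 3 + 6 N$)
$D = -25$
$t = 1050$ ($t = \left(31 - 17\right) \left(-25\right) \left(3 + 6 \left(-1\right)\right) = 14 \left(-25\right) \left(3 - 6\right) = \left(-350\right) \left(-3\right) = 1050$)
$t + s{\left(H{\left(-9 \right)} \right)} = 1050 - 200 = 850$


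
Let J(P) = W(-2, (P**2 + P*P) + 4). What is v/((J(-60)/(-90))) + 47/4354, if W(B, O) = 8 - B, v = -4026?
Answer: 157762883/4354 ≈ 36234.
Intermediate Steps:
J(P) = 10 (J(P) = 8 - 1*(-2) = 8 + 2 = 10)
v/((J(-60)/(-90))) + 47/4354 = -4026/(10/(-90)) + 47/4354 = -4026/(10*(-1/90)) + 47*(1/4354) = -4026/(-1/9) + 47/4354 = -4026*(-9) + 47/4354 = 36234 + 47/4354 = 157762883/4354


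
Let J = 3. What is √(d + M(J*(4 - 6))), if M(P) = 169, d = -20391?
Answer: I*√20222 ≈ 142.2*I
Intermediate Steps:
√(d + M(J*(4 - 6))) = √(-20391 + 169) = √(-20222) = I*√20222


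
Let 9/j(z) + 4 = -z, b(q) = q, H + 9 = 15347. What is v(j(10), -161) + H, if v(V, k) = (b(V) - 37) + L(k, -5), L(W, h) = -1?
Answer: 214191/14 ≈ 15299.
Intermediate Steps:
H = 15338 (H = -9 + 15347 = 15338)
j(z) = 9/(-4 - z)
v(V, k) = -38 + V (v(V, k) = (V - 37) - 1 = (-37 + V) - 1 = -38 + V)
v(j(10), -161) + H = (-38 - 9/(4 + 10)) + 15338 = (-38 - 9/14) + 15338 = -541/14 + 15338 = 214191/14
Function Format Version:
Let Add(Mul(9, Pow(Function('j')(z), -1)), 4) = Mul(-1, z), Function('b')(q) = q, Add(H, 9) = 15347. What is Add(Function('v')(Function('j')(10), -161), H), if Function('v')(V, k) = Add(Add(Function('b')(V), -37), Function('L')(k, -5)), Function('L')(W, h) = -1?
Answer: Rational(214191, 14) ≈ 15299.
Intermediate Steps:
H = 15338 (H = Add(-9, 15347) = 15338)
Function('j')(z) = Mul(9, Pow(Add(-4, Mul(-1, z)), -1))
Function('v')(V, k) = Add(-38, V) (Function('v')(V, k) = Add(Add(V, -37), -1) = Add(Add(-37, V), -1) = Add(-38, V))
Add(Function('v')(Function('j')(10), -161), H) = Add(Add(-38, Mul(-9, Pow(Add(4, 10), -1))), 15338) = Add(Add(-38, Mul(-9, Pow(14, -1))), 15338) = Add(Add(-38, Mul(-9, Rational(1, 14))), 15338) = Add(Add(-38, Rational(-9, 14)), 15338) = Add(Rational(-541, 14), 15338) = Rational(214191, 14)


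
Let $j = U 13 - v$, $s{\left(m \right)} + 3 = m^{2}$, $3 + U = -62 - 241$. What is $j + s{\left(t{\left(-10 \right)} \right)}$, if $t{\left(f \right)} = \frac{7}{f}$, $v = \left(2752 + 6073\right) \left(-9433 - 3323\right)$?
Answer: $\frac{11256771949}{100} \approx 1.1257 \cdot 10^{8}$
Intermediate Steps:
$U = -306$ ($U = -3 - 303 = -306$)
$v = -112571700$ ($v = 8825 \left(-12756\right) = -112571700$)
$s{\left(m \right)} = -3 + m^{2}$
$j = 112567722$ ($j = \left(-306\right) 13 - -112571700 = -3978 + 112571700 = 112567722$)
$j + s{\left(t{\left(-10 \right)} \right)} = 112567722 - \left(3 - \left(\frac{7}{-10}\right)^{2}\right) = 112567722 - \left(3 - \left(7 \left(- \frac{1}{10}\right)\right)^{2}\right) = 112567722 - \left(3 - \left(- \frac{7}{10}\right)^{2}\right) = 112567722 + \left(-3 + \frac{49}{100}\right) = 112567722 - \frac{251}{100} = \frac{11256771949}{100}$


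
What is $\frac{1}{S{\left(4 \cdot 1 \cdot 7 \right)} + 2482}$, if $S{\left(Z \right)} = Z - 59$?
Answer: $\frac{1}{2451} \approx 0.000408$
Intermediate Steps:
$S{\left(Z \right)} = -59 + Z$ ($S{\left(Z \right)} = Z - 59 = -59 + Z$)
$\frac{1}{S{\left(4 \cdot 1 \cdot 7 \right)} + 2482} = \frac{1}{\left(-59 + 4 \cdot 1 \cdot 7\right) + 2482} = \frac{1}{\left(-59 + 4 \cdot 7\right) + 2482} = \frac{1}{\left(-59 + 28\right) + 2482} = \frac{1}{-31 + 2482} = \frac{1}{2451}$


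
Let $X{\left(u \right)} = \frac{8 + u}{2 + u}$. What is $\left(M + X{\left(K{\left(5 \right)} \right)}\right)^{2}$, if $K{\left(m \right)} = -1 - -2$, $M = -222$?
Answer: $47961$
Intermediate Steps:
$K{\left(m \right)} = 1$ ($K{\left(m \right)} = -1 + 2 = 1$)
$X{\left(u \right)} = \frac{8 + u}{2 + u}$
$\left(M + X{\left(K{\left(5 \right)} \right)}\right)^{2} = \left(-222 + \frac{8 + 1}{2 + 1}\right)^{2} = \left(-222 + \frac{1}{3} \cdot 9\right)^{2} = \left(-222 + 3\right)^{2} = \left(-219\right)^{2} = 47961$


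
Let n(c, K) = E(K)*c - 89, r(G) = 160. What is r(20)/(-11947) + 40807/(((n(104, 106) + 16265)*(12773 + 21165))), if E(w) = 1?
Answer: -87914181171/6600844616080 ≈ -0.013319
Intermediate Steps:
n(c, K) = -89 + c (n(c, K) = 1*c - 89 = c - 89 = -89 + c)
r(20)/(-11947) + 40807/(((n(104, 106) + 16265)*(12773 + 21165))) = 160/(-11947) + 40807/((((-89 + 104) + 16265)*(12773 + 21165))) = 160*(-1/11947) + 40807/(((15 + 16265)*33938)) = -160/11947 + 40807/((16280*33938)) = -160/11947 + 40807/552510640 = -87914181171/6600844616080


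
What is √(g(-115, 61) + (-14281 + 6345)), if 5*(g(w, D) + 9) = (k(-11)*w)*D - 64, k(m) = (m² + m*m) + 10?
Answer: 3*I*√1004205/5 ≈ 601.26*I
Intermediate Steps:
k(m) = 10 + 2*m² (k(m) = (m² + m²) + 10 = 2*m² + 10 = 10 + 2*m²)
g(w, D) = -109/5 + 252*D*w/5 (g(w, D) = -9 + (((10 + 2*(-11)²)*w)*D - 64)/5 = -9 + (((10 + 2*121)*w)*D - 64)/5 = -9 + (((10 + 242)*w)*D - 64)/5 = -9 + ((252*w)*D - 64)/5 = -9 + (252*D*w - 64)/5 = -9 + (-64 + 252*D*w)/5 = -9 + (-64/5 + 252*D*w/5) = -109/5 + 252*D*w/5)
√(g(-115, 61) + (-14281 + 6345)) = √((-109/5 + (252/5)*61*(-115)) + (-14281 + 6345)) = √((-109/5 - 353556) - 7936) = √(-1767889/5 - 7936) = √(-1807569/5) = 3*I*√1004205/5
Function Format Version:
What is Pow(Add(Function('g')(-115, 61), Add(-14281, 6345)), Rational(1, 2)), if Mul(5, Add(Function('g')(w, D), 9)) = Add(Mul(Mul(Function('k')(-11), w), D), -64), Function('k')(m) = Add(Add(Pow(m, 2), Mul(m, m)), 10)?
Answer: Mul(Rational(3, 5), I, Pow(1004205, Rational(1, 2))) ≈ Mul(601.26, I)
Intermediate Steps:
Function('k')(m) = Add(10, Mul(2, Pow(m, 2))) (Function('k')(m) = Add(Add(Pow(m, 2), Pow(m, 2)), 10) = Add(Mul(2, Pow(m, 2)), 10) = Add(10, Mul(2, Pow(m, 2))))
Function('g')(w, D) = Add(Rational(-109, 5), Mul(Rational(252, 5), D, w)) (Function('g')(w, D) = Add(-9, Mul(Rational(1, 5), Add(Mul(Mul(Add(10, Mul(2, Pow(-11, 2))), w), D), -64))) = Add(-9, Mul(Rational(1, 5), Add(Mul(Mul(Add(10, Mul(2, 121)), w), D), -64))) = Add(-9, Mul(Rational(1, 5), Add(Mul(Mul(Add(10, 242), w), D), -64))) = Add(-9, Mul(Rational(1, 5), Add(Mul(Mul(252, w), D), -64))) = Add(-9, Mul(Rational(1, 5), Add(Mul(252, D, w), -64))) = Add(-9, Mul(Rational(1, 5), Add(-64, Mul(252, D, w)))) = Add(-9, Add(Rational(-64, 5), Mul(Rational(252, 5), D, w))) = Add(Rational(-109, 5), Mul(Rational(252, 5), D, w)))
Pow(Add(Function('g')(-115, 61), Add(-14281, 6345)), Rational(1, 2)) = Pow(Add(Add(Rational(-109, 5), Mul(Rational(252, 5), 61, -115)), Add(-14281, 6345)), Rational(1, 2)) = Pow(Add(Add(Rational(-109, 5), -353556), -7936), Rational(1, 2)) = Pow(Add(Rational(-1767889, 5), -7936), Rational(1, 2)) = Pow(Rational(-1807569, 5), Rational(1, 2)) = Mul(Rational(3, 5), I, Pow(1004205, Rational(1, 2)))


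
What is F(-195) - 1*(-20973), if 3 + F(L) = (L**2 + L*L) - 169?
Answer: 96851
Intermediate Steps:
F(L) = -172 + 2*L**2 (F(L) = -3 + ((L**2 + L*L) - 169) = -3 + ((L**2 + L**2) - 169) = -3 + (2*L**2 - 169) = -3 + (-169 + 2*L**2) = -172 + 2*L**2)
F(-195) - 1*(-20973) = (-172 + 2*(-195)**2) - 1*(-20973) = (-172 + 2*38025) + 20973 = (-172 + 76050) + 20973 = 75878 + 20973 = 96851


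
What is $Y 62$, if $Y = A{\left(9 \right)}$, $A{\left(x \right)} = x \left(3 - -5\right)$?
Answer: $4464$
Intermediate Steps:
$A{\left(x \right)} = 8 x$ ($A{\left(x \right)} = x \left(3 + 5\right) = x 8 = 8 x$)
$Y = 72$ ($Y = 8 \cdot 9 = 72$)
$Y 62 = 72 \cdot 62 = 4464$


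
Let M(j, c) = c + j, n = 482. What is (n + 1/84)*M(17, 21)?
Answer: 769291/42 ≈ 18316.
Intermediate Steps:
(n + 1/84)*M(17, 21) = (482 + 1/84)*(21 + 17) = (482 + 1/84)*38 = (40489/84)*38 = 769291/42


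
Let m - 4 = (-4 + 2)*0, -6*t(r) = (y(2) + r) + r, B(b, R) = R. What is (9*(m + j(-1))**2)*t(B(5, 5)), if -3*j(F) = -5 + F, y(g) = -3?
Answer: -378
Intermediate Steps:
t(r) = 1/2 - r/3 (t(r) = -((-3 + r) + r)/6 = -(-3 + 2*r)/6 = 1/2 - r/3)
j(F) = 5/3 - F/3 (j(F) = -(-5 + F)/3 = 5/3 - F/3)
m = 4 (m = 4 + (-4 + 2)*0 = 4 - 2*0 = 4 + 0 = 4)
(9*(m + j(-1))**2)*t(B(5, 5)) = (9*(4 + (5/3 - 1/3*(-1)))**2)*(1/2 - 1/3*5) = (9*(4 + (5/3 + 1/3))**2)*(1/2 - 5/3) = (9*(4 + 2)**2)*(-7/6) = (9*6**2)*(-7/6) = (9*36)*(-7/6) = 324*(-7/6) = -378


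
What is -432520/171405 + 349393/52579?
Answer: 7429247617/1802460699 ≈ 4.1217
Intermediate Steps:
-432520/171405 + 349393/52579 = -432520*1/171405 + 349393*(1/52579) = -86504/34281 + 349393/52579 = 7429247617/1802460699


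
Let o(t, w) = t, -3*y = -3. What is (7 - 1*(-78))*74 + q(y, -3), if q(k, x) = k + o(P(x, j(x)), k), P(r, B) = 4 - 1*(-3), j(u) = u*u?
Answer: 6298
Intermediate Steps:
y = 1 (y = -⅓*(-3) = 1)
j(u) = u²
P(r, B) = 7 (P(r, B) = 4 + 3 = 7)
q(k, x) = 7 + k (q(k, x) = k + 7 = 7 + k)
(7 - 1*(-78))*74 + q(y, -3) = (7 - 1*(-78))*74 + (7 + 1) = (7 + 78)*74 + 8 = 85*74 + 8 = 6290 + 8 = 6298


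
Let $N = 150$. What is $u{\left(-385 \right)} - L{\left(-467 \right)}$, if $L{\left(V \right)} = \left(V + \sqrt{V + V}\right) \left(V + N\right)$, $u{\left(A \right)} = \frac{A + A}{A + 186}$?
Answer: $- \frac{29458991}{199} + 317 i \sqrt{934} \approx -1.4804 \cdot 10^{5} + 9688.0 i$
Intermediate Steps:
$u{\left(A \right)} = \frac{2 A}{186 + A}$
$L{\left(V \right)} = \left(150 + V\right) \left(V + \sqrt{2} \sqrt{V}\right)$ ($L{\left(V \right)} = \left(V + \sqrt{V + V}\right) \left(V + 150\right) = \left(V + \sqrt{2 V}\right) \left(150 + V\right) = \left(V + \sqrt{2} \sqrt{V}\right) \left(150 + V\right) = \left(150 + V\right) \left(V + \sqrt{2} \sqrt{V}\right)$)
$u{\left(-385 \right)} - L{\left(-467 \right)} = 2 \left(-385\right) \frac{1}{186 - 385} - \left(\left(-467\right)^{2} + 150 \left(-467\right) + \sqrt{2} \left(-467\right)^{\frac{3}{2}} + 150 \sqrt{2} \sqrt{-467}\right) = 2 \left(-385\right) \frac{1}{-199} - \left(218089 - 70050 + \sqrt{2} \left(- 467 i \sqrt{467}\right) + 150 \sqrt{2} i \sqrt{467}\right) = 2 \left(-385\right) \left(- \frac{1}{199}\right) - \left(218089 - 70050 - 467 i \sqrt{934} + 150 i \sqrt{934}\right) = \frac{770}{199} - \left(148039 - 317 i \sqrt{934}\right) = - \frac{29458991}{199} + 317 i \sqrt{934}$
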